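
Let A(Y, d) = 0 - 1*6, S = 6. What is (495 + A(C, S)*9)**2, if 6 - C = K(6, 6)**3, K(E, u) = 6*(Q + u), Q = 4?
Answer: 194481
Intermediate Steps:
K(E, u) = 24 + 6*u (K(E, u) = 6*(4 + u) = 24 + 6*u)
C = -215994 (C = 6 - (24 + 6*6)**3 = 6 - (24 + 36)**3 = 6 - 1*60**3 = 6 - 1*216000 = 6 - 216000 = -215994)
A(Y, d) = -6 (A(Y, d) = 0 - 6 = -6)
(495 + A(C, S)*9)**2 = (495 - 6*9)**2 = (495 - 54)**2 = 441**2 = 194481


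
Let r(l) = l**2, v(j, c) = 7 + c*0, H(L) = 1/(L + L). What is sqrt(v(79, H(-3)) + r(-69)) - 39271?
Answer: -39271 + 4*sqrt(298) ≈ -39202.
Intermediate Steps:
H(L) = 1/(2*L)
v(j, c) = 7 (v(j, c) = 7 + 0 = 7)
sqrt(v(79, H(-3)) + r(-69)) - 39271 = sqrt(7 + (-69)**2) - 39271 = sqrt(7 + 4761) - 39271 = sqrt(4768) - 39271 = 4*sqrt(298) - 39271 = -39271 + 4*sqrt(298)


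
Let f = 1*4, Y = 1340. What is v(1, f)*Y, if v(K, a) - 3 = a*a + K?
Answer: 26800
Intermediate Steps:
f = 4
v(K, a) = 3 + K + a² (v(K, a) = 3 + (a*a + K) = 3 + (a² + K) = 3 + (K + a²) = 3 + K + a²)
v(1, f)*Y = (3 + 1 + 4²)*1340 = (3 + 1 + 16)*1340 = 20*1340 = 26800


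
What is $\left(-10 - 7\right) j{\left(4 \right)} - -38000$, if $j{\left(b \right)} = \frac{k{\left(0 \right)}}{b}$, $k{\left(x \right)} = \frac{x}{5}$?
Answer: $38000$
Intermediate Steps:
$k{\left(x \right)} = \frac{x}{5}$ ($k{\left(x \right)} = x \frac{1}{5} = \frac{x}{5}$)
$j{\left(b \right)} = 0$ ($j{\left(b \right)} = \frac{\frac{1}{5} \cdot 0}{b} = \frac{0}{b} = 0$)
$\left(-10 - 7\right) j{\left(4 \right)} - -38000 = \left(-10 - 7\right) 0 - -38000 = \left(-17\right) 0 + 38000 = 0 + 38000 = 38000$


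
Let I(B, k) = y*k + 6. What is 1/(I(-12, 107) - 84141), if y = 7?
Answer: -1/83386 ≈ -1.1992e-5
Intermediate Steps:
I(B, k) = 6 + 7*k (I(B, k) = 7*k + 6 = 6 + 7*k)
1/(I(-12, 107) - 84141) = 1/((6 + 7*107) - 84141) = 1/((6 + 749) - 84141) = 1/(755 - 84141) = 1/(-83386) = -1/83386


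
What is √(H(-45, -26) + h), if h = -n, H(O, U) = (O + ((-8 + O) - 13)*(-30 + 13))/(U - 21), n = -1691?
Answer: 280*√47/47 ≈ 40.842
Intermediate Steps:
H(O, U) = (357 - 16*O)/(-21 + U) (H(O, U) = (O + (-21 + O)*(-17))/(-21 + U) = (O + (357 - 17*O))/(-21 + U) = (357 - 16*O)/(-21 + U))
h = 1691 (h = -1*(-1691) = 1691)
√(H(-45, -26) + h) = √((357 - 16*(-45))/(-21 - 26) + 1691) = √((357 + 720)/(-47) + 1691) = √(-1/47*1077 + 1691) = √(-1077/47 + 1691) = √(78400/47) = 280*√47/47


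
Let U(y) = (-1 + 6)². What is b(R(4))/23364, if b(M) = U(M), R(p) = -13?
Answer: 25/23364 ≈ 0.0010700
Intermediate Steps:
U(y) = 25 (U(y) = 5² = 25)
b(M) = 25
b(R(4))/23364 = 25/23364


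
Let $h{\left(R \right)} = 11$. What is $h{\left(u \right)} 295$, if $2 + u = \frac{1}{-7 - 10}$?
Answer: $3245$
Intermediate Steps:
$u = - \frac{35}{17}$ ($u = -2 + \frac{1}{-7 - 10} = -2 + \frac{1}{-17} = -2 - \frac{1}{17} = - \frac{35}{17} \approx -2.0588$)
$h{\left(u \right)} 295 = 11 \cdot 295 = 3245$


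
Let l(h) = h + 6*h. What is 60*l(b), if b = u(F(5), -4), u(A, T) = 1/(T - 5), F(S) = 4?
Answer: -140/3 ≈ -46.667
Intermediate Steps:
u(A, T) = 1/(-5 + T)
b = -⅑ (b = 1/(-5 - 4) = 1/(-9) = -⅑ ≈ -0.11111)
l(h) = 7*h
60*l(b) = 60*(7*(-⅑)) = 60*(-7/9) = -140/3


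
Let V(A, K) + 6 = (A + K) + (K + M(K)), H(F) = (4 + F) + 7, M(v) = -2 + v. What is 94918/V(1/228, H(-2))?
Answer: 21641304/4333 ≈ 4994.5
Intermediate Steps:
H(F) = 11 + F
V(A, K) = -8 + A + 3*K (V(A, K) = -6 + ((A + K) + (K + (-2 + K))) = -6 + ((A + K) + (-2 + 2*K)) = -6 + (-2 + A + 3*K) = -8 + A + 3*K)
94918/V(1/228, H(-2)) = 94918/(-8 + 1/228 + 3*(11 - 2)) = 94918/(-8 + 1/228 + 3*9) = 94918/(-8 + 1/228 + 27) = 94918/(4333/228) = 94918*(228/4333) = 21641304/4333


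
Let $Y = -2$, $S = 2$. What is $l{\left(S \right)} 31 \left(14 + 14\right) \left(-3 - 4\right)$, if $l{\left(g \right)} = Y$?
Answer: $12152$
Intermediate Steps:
$l{\left(g \right)} = -2$
$l{\left(S \right)} 31 \left(14 + 14\right) \left(-3 - 4\right) = \left(-2\right) 31 \left(14 + 14\right) \left(-3 - 4\right) = - 62 \cdot 28 \left(-7\right) = \left(-62\right) \left(-196\right) = 12152$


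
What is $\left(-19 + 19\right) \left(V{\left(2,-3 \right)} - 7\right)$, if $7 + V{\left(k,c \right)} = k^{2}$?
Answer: $0$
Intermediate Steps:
$V{\left(k,c \right)} = -7 + k^{2}$
$\left(-19 + 19\right) \left(V{\left(2,-3 \right)} - 7\right) = \left(-19 + 19\right) \left(\left(-7 + 2^{2}\right) - 7\right) = 0 \left(\left(-7 + 4\right) - 7\right) = 0 \left(-3 - 7\right) = 0 \left(-10\right) = 0$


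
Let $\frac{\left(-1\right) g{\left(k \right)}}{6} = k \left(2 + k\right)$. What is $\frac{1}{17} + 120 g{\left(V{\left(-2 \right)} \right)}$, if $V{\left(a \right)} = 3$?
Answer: $- \frac{183599}{17} \approx -10800.0$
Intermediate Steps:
$g{\left(k \right)} = - 6 k \left(2 + k\right)$
$\frac{1}{17} + 120 g{\left(V{\left(-2 \right)} \right)} = \frac{1}{17} + 120 \left(\left(-6\right) 3 \left(2 + 3\right)\right) = \frac{1}{17} + 120 \left(\left(-6\right) 3 \cdot 5\right) = \frac{1}{17} + 120 \left(-90\right) = \frac{1}{17} - 10800 = - \frac{183599}{17}$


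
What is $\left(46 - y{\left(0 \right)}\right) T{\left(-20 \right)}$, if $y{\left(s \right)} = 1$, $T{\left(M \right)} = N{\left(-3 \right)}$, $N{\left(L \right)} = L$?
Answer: $-135$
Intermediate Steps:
$T{\left(M \right)} = -3$
$\left(46 - y{\left(0 \right)}\right) T{\left(-20 \right)} = \left(46 - 1\right) \left(-3\right) = 45 \left(-3\right) = -135$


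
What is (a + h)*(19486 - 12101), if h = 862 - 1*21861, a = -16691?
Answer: -278340650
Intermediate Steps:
h = -20999 (h = 862 - 21861 = -20999)
(a + h)*(19486 - 12101) = (-16691 - 20999)*(19486 - 12101) = -37690*7385 = -278340650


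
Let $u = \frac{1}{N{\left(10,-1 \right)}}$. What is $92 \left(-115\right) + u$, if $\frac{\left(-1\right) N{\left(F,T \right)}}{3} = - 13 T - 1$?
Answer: $- \frac{380881}{36} \approx -10580.0$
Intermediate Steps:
$N{\left(F,T \right)} = 3 + 39 T$ ($N{\left(F,T \right)} = - 3 \left(- 13 T - 1\right) = - 3 \left(-1 - 13 T\right) = 3 + 39 T$)
$u = - \frac{1}{36}$ ($u = \frac{1}{3 + 39 \left(-1\right)} = \frac{1}{3 - 39} = \frac{1}{-36} = - \frac{1}{36} \approx -0.027778$)
$92 \left(-115\right) + u = 92 \left(-115\right) - \frac{1}{36} = -10580 - \frac{1}{36} = - \frac{380881}{36}$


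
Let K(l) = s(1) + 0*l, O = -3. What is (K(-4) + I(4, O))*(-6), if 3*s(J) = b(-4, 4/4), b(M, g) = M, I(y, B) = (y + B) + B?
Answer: 20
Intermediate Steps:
I(y, B) = y + 2*B (I(y, B) = (B + y) + B = y + 2*B)
s(J) = -4/3 (s(J) = (⅓)*(-4) = -4/3)
K(l) = -4/3 (K(l) = -4/3 + 0*l = -4/3 + 0 = -4/3)
(K(-4) + I(4, O))*(-6) = (-4/3 + (4 + 2*(-3)))*(-6) = (-4/3 + (4 - 6))*(-6) = (-4/3 - 2)*(-6) = -10/3*(-6) = 20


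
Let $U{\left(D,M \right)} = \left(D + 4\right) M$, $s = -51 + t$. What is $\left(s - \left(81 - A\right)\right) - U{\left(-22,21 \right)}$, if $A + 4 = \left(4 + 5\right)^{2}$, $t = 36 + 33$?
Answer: $392$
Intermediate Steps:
$t = 69$
$A = 77$ ($A = -4 + \left(4 + 5\right)^{2} = -4 + 9^{2} = -4 + 81 = 77$)
$s = 18$ ($s = -51 + 69 = 18$)
$U{\left(D,M \right)} = M \left(4 + D\right)$ ($U{\left(D,M \right)} = \left(4 + D\right) M = M \left(4 + D\right)$)
$\left(s - \left(81 - A\right)\right) - U{\left(-22,21 \right)} = \left(18 - \left(81 - 77\right)\right) - 21 \left(4 - 22\right) = \left(18 - \left(81 - 77\right)\right) - 21 \left(-18\right) = \left(18 - 4\right) - -378 = \left(18 - 4\right) + 378 = 14 + 378 = 392$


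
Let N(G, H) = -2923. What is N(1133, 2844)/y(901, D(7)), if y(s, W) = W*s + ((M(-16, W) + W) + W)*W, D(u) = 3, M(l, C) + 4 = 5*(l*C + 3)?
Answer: -2923/2034 ≈ -1.4371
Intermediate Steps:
M(l, C) = 11 + 5*C*l (M(l, C) = -4 + 5*(l*C + 3) = -4 + 5*(C*l + 3) = -4 + 5*(3 + C*l) = -4 + (15 + 5*C*l) = 11 + 5*C*l)
y(s, W) = W*s + W*(11 - 78*W) (y(s, W) = W*s + (((11 + 5*W*(-16)) + W) + W)*W = W*s + (((11 - 80*W) + W) + W)*W = W*s + ((11 - 79*W) + W)*W = W*s + (11 - 78*W)*W = W*s + W*(11 - 78*W))
N(1133, 2844)/y(901, D(7)) = -2923*1/(3*(11 + 901 - 78*3)) = -2923*1/(3*(11 + 901 - 234)) = -2923/(3*678) = -2923/2034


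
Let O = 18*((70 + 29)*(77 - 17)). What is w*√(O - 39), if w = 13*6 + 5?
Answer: 83*√106881 ≈ 27135.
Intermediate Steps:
O = 106920 (O = 18*(99*60) = 18*5940 = 106920)
w = 83 (w = 78 + 5 = 83)
w*√(O - 39) = 83*√(106920 - 39) = 83*√106881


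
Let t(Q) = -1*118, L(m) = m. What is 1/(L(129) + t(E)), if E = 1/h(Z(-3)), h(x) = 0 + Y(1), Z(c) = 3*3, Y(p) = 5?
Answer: 1/11 ≈ 0.090909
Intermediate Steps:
Z(c) = 9
h(x) = 5 (h(x) = 0 + 5 = 5)
E = 1/5 ≈ 0.20000
t(Q) = -118
1/(L(129) + t(E)) = 1/(129 - 118) = 1/11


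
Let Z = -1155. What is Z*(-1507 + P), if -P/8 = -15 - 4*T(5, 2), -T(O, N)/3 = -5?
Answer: 1047585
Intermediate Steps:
T(O, N) = 15 (T(O, N) = -3*(-5) = 15)
P = 600 (P = -8*(-15 - 4*15) = -8*(-15 - 60) = -8*(-75) = 600)
Z*(-1507 + P) = -1155*(-1507 + 600) = -1155*(-907) = 1047585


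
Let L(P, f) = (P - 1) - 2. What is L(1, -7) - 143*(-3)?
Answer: 427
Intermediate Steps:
L(P, f) = -3 + P (L(P, f) = (-1 + P) - 2 = -3 + P)
L(1, -7) - 143*(-3) = (-3 + 1) - 143*(-3) = -2 + 429 = 427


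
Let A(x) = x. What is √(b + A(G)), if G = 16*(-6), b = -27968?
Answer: 4*I*√1754 ≈ 167.52*I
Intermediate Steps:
G = -96
√(b + A(G)) = √(-27968 - 96) = √(-28064) = 4*I*√1754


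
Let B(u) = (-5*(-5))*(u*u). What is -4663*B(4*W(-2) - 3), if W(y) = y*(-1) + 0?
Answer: -2914375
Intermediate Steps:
W(y) = -y (W(y) = -y + 0 = -y)
B(u) = 25*u**2
-4663*B(4*W(-2) - 3) = -116575*(4*(-1*(-2)) - 3)**2 = -116575*(4*2 - 3)**2 = -116575*(8 - 3)**2 = -116575*5**2 = -116575*25 = -4663*625 = -2914375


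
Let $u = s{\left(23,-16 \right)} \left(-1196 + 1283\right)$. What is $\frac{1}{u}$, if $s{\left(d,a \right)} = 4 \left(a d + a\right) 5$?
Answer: $- \frac{1}{668160} \approx -1.4966 \cdot 10^{-6}$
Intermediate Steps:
$s{\left(d,a \right)} = 20 a + 20 a d$ ($s{\left(d,a \right)} = 4 \left(a + a d\right) 5 = \left(4 a + 4 a d\right) 5 = 20 a + 20 a d$)
$u = -668160$ ($u = 20 \left(-16\right) \left(1 + 23\right) \left(-1196 + 1283\right) = 20 \left(-16\right) 24 \cdot 87 = \left(-7680\right) 87 = -668160$)
$\frac{1}{u} = \frac{1}{-668160} = - \frac{1}{668160}$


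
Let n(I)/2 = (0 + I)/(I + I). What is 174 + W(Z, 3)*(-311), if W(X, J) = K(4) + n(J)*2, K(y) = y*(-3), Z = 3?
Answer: 3284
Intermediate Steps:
K(y) = -3*y
n(I) = 1 (n(I) = 2*((0 + I)/(I + I)) = 2*(I/((2*I))) = 2*(I*(1/(2*I))) = 2*(1/2) = 1)
W(X, J) = -10 (W(X, J) = -3*4 + 1*2 = -12 + 2 = -10)
174 + W(Z, 3)*(-311) = 174 - 10*(-311) = 174 + 3110 = 3284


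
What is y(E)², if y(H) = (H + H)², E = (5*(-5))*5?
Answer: 3906250000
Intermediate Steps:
E = -125 (E = -25*5 = -125)
y(H) = 4*H² (y(H) = (2*H)² = 4*H²)
y(E)² = (4*(-125)²)² = (4*15625)² = 62500² = 3906250000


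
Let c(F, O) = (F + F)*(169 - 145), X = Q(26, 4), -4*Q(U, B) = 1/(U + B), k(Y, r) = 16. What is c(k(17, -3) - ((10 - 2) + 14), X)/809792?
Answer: -9/25306 ≈ -0.00035565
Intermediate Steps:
Q(U, B) = -1/(4*(B + U)) (Q(U, B) = -1/(4*(U + B)) = -1/(4*(B + U)))
X = -1/120 (X = -1/(4*4 + 4*26) = -1/(16 + 104) = -1/120 ≈ -0.0083333)
c(F, O) = 48*F (c(F, O) = (2*F)*24 = 48*F)
c(k(17, -3) - ((10 - 2) + 14), X)/809792 = (48*(16 - ((10 - 2) + 14)))/809792 = (48*(16 - (8 + 14)))*(1/809792) = (48*(16 - 1*22))*(1/809792) = (48*(16 - 22))*(1/809792) = (48*(-6))*(1/809792) = -288*1/809792 = -9/25306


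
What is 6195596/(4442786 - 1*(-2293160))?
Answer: 3097798/3367973 ≈ 0.91978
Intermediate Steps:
6195596/(4442786 - 1*(-2293160)) = 6195596/(4442786 + 2293160) = 6195596/6735946 = 6195596*(1/6735946) = 3097798/3367973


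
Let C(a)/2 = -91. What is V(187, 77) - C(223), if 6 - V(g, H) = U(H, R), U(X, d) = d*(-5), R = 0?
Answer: 188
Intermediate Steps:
C(a) = -182 (C(a) = 2*(-91) = -182)
U(X, d) = -5*d
V(g, H) = 6 (V(g, H) = 6 - (-5)*0 = 6 - 1*0 = 6 + 0 = 6)
V(187, 77) - C(223) = 6 - 1*(-182) = 6 + 182 = 188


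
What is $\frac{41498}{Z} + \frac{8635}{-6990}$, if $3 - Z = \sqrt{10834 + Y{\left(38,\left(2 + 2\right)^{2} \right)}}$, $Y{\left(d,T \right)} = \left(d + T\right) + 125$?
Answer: $- \frac{8043605}{640983} - \frac{20749 \sqrt{11013}}{5502} \approx -408.31$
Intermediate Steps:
$Y{\left(d,T \right)} = 125 + T + d$ ($Y{\left(d,T \right)} = \left(T + d\right) + 125 = 125 + T + d$)
$Z = 3 - \sqrt{11013}$ ($Z = 3 - \sqrt{10834 + \left(125 + \left(2 + 2\right)^{2} + 38\right)} = 3 - \sqrt{10834 + \left(125 + 4^{2} + 38\right)} = 3 - \sqrt{10834 + \left(125 + 16 + 38\right)} = 3 - \sqrt{10834 + 179} = 3 - \sqrt{11013} \approx -101.94$)
$\frac{41498}{Z} + \frac{8635}{-6990} = \frac{41498}{3 - \sqrt{11013}} + \frac{8635}{-6990} = \frac{41498}{3 - \sqrt{11013}} + 8635 \left(- \frac{1}{6990}\right) = \frac{41498}{3 - \sqrt{11013}} - \frac{1727}{1398} = - \frac{1727}{1398} + \frac{41498}{3 - \sqrt{11013}}$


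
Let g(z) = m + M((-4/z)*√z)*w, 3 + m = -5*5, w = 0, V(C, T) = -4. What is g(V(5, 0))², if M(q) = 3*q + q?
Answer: 784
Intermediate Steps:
M(q) = 4*q
m = -28 (m = -3 - 5*5 = -3 - 25 = -28)
g(z) = -28 (g(z) = -28 + (4*((-4/z)*√z))*0 = -28 + (4*(-4/√z))*0 = -28 - 16/√z*0 = -28 + 0 = -28)
g(V(5, 0))² = (-28)² = 784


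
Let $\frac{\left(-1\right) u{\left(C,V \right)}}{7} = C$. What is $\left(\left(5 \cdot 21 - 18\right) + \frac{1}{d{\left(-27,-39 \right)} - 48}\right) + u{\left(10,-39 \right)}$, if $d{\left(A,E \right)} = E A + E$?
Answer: $\frac{16423}{966} \approx 17.001$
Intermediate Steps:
$d{\left(A,E \right)} = E + A E$ ($d{\left(A,E \right)} = A E + E = E + A E$)
$u{\left(C,V \right)} = - 7 C$
$\left(\left(5 \cdot 21 - 18\right) + \frac{1}{d{\left(-27,-39 \right)} - 48}\right) + u{\left(10,-39 \right)} = \left(\left(5 \cdot 21 - 18\right) + \frac{1}{- 39 \left(1 - 27\right) - 48}\right) - 70 = \left(\left(105 - 18\right) + \frac{1}{\left(-39\right) \left(-26\right) - 48}\right) - 70 = \left(87 + \frac{1}{1014 - 48}\right) - 70 = \left(87 + \frac{1}{966}\right) - 70 = \frac{84043}{966} - 70 = \frac{16423}{966}$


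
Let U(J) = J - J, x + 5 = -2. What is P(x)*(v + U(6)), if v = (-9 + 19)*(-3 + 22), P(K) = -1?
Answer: -190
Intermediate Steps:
x = -7 (x = -5 - 2 = -7)
v = 190 (v = 10*19 = 190)
U(J) = 0
P(x)*(v + U(6)) = -(190 + 0) = -1*190 = -190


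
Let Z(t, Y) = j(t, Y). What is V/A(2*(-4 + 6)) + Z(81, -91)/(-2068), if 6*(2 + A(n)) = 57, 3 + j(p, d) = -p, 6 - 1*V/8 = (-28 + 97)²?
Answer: -2622203/517 ≈ -5072.0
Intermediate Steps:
V = -38040 (V = 48 - 8*(-28 + 97)² = 48 - 8*69² = 48 - 8*4761 = 48 - 38088 = -38040)
j(p, d) = -3 - p
Z(t, Y) = -3 - t
A(n) = 15/2 (A(n) = -2 + (⅙)*57 = -2 + 19/2 = 15/2)
V/A(2*(-4 + 6)) + Z(81, -91)/(-2068) = -38040/15/2 + (-3 - 1*81)/(-2068) = -38040*2/15 + (-3 - 81)*(-1/2068) = -5072 - 84*(-1/2068) = -5072 + 21/517 = -2622203/517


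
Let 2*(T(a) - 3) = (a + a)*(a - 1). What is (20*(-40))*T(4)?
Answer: -12000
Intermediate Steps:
T(a) = 3 + a*(-1 + a) (T(a) = 3 + ((a + a)*(a - 1))/2 = 3 + ((2*a)*(-1 + a))/2 = 3 + (2*a*(-1 + a))/2 = 3 + a*(-1 + a))
(20*(-40))*T(4) = (20*(-40))*(3 + 4**2 - 1*4) = -800*(3 + 16 - 4) = -800*15 = -12000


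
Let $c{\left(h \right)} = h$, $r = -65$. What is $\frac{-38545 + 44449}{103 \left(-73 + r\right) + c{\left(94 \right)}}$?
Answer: $- \frac{738}{1765} \approx -0.41813$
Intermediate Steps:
$\frac{-38545 + 44449}{103 \left(-73 + r\right) + c{\left(94 \right)}} = \frac{-38545 + 44449}{103 \left(-73 - 65\right) + 94} = \frac{5904}{103 \left(-138\right) + 94} = \frac{5904}{-14214 + 94} = \frac{5904}{-14120} = 5904 \left(- \frac{1}{14120}\right) = - \frac{738}{1765}$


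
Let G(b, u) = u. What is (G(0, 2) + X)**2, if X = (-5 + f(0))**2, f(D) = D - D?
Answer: 729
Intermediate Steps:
f(D) = 0
X = 25 (X = (-5 + 0)**2 = (-5)**2 = 25)
(G(0, 2) + X)**2 = (2 + 25)**2 = 27**2 = 729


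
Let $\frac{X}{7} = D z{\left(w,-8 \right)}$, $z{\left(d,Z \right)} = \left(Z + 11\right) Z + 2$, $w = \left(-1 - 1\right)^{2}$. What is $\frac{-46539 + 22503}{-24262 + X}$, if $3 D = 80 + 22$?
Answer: $\frac{12018}{14749} \approx 0.81483$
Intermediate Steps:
$w = 4$ ($w = \left(-2\right)^{2} = 4$)
$z{\left(d,Z \right)} = 2 + Z \left(11 + Z\right)$ ($z{\left(d,Z \right)} = \left(11 + Z\right) Z + 2 = Z \left(11 + Z\right) + 2 = 2 + Z \left(11 + Z\right)$)
$D = 34$ ($D = \frac{80 + 22}{3} = \frac{1}{3} \cdot 102 = 34$)
$X = -5236$ ($X = 7 \cdot 34 \left(2 + \left(-8\right)^{2} + 11 \left(-8\right)\right) = 7 \cdot 34 \left(2 + 64 - 88\right) = 7 \cdot 34 \left(-22\right) = 7 \left(-748\right) = -5236$)
$\frac{-46539 + 22503}{-24262 + X} = \frac{-46539 + 22503}{-24262 - 5236} = - \frac{24036}{-29498} = \left(-24036\right) \left(- \frac{1}{29498}\right) = \frac{12018}{14749}$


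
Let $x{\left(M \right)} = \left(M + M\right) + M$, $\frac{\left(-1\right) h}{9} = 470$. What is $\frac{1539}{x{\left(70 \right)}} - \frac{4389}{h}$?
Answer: $\frac{41287}{4935} \approx 8.3662$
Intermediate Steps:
$h = -4230$ ($h = \left(-9\right) 470 = -4230$)
$x{\left(M \right)} = 3 M$ ($x{\left(M \right)} = 2 M + M = 3 M$)
$\frac{1539}{x{\left(70 \right)}} - \frac{4389}{h} = \frac{1539}{3 \cdot 70} - \frac{4389}{-4230} = \frac{1539}{210} - - \frac{1463}{1410} = 1539 \cdot \frac{1}{210} + \frac{1463}{1410} = \frac{513}{70} + \frac{1463}{1410} = \frac{41287}{4935}$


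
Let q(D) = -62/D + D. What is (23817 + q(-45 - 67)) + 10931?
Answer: 1939647/56 ≈ 34637.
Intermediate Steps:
q(D) = D - 62/D
(23817 + q(-45 - 67)) + 10931 = (23817 + ((-45 - 67) - 62/(-45 - 67))) + 10931 = (23817 + (-112 - 62/(-112))) + 10931 = (23817 + (-112 - 62*(-1/112))) + 10931 = (23817 + (-112 + 31/56)) + 10931 = (23817 - 6241/56) + 10931 = 1327511/56 + 10931 = 1939647/56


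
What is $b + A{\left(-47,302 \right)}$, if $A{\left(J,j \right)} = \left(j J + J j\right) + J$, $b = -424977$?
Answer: $-453412$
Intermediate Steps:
$A{\left(J,j \right)} = J + 2 J j$ ($A{\left(J,j \right)} = \left(J j + J j\right) + J = 2 J j + J = J + 2 J j$)
$b + A{\left(-47,302 \right)} = -424977 - 47 \left(1 + 2 \cdot 302\right) = -424977 - 47 \left(1 + 604\right) = -424977 - 28435 = -453412$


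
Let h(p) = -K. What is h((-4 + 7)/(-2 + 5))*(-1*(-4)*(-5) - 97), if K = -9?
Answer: -1053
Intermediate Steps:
h(p) = 9 (h(p) = -1*(-9) = 9)
h((-4 + 7)/(-2 + 5))*(-1*(-4)*(-5) - 97) = 9*(-1*(-4)*(-5) - 97) = 9*(4*(-5) - 97) = 9*(-20 - 97) = 9*(-117) = -1053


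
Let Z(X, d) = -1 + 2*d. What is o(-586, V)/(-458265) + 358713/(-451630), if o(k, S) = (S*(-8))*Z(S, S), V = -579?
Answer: 150678974833/13797748130 ≈ 10.921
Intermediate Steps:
o(k, S) = -8*S*(-1 + 2*S) (o(k, S) = (S*(-8))*(-1 + 2*S) = (-8*S)*(-1 + 2*S) = -8*S*(-1 + 2*S))
o(-586, V)/(-458265) + 358713/(-451630) = (8*(-579)*(1 - 2*(-579)))/(-458265) + 358713/(-451630) = (8*(-579)*(1 + 1158))*(-1/458265) + 358713*(-1/451630) = (8*(-579)*1159)*(-1/458265) - 358713/451630 = -5368488*(-1/458265) - 358713/451630 = 1789496/152755 - 358713/451630 = 150678974833/13797748130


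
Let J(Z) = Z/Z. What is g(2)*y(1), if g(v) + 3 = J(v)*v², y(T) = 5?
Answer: 5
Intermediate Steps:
J(Z) = 1
g(v) = -3 + v² (g(v) = -3 + 1*v² = -3 + v²)
g(2)*y(1) = (-3 + 2²)*5 = (-3 + 4)*5 = 1*5 = 5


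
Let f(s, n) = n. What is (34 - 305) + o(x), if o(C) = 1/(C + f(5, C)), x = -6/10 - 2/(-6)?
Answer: -2183/8 ≈ -272.88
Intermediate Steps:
x = -4/15 (x = -6*⅒ - 2*(-⅙) = -⅗ + ⅓ = -4/15 ≈ -0.26667)
o(C) = 1/(2*C) (o(C) = 1/(C + C) = 1/(2*C))
(34 - 305) + o(x) = (34 - 305) + 1/(2*(-4/15)) = -271 + (½)*(-15/4) = -271 - 15/8 = -2183/8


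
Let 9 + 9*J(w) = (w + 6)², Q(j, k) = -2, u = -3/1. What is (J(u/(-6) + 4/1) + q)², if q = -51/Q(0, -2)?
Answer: 21609/16 ≈ 1350.6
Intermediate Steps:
u = -3 (u = -3*1 = -3)
q = 51/2 (q = -51/(-2) = -51*(-½) = 51/2 ≈ 25.500)
J(w) = -1 + (6 + w)²/9 (J(w) = -1 + (w + 6)²/9 = -1 + (6 + w)²/9)
(J(u/(-6) + 4/1) + q)² = ((-1 + (6 + (-3/(-6) + 4/1))²/9) + 51/2)² = ((-1 + (6 + (-3*(-⅙) + 4*1))²/9) + 51/2)² = ((-1 + (6 + (½ + 4))²/9) + 51/2)² = ((-1 + (6 + 9/2)²/9) + 51/2)² = ((-1 + (21/2)²/9) + 51/2)² = ((-1 + (⅑)*(441/4)) + 51/2)² = ((-1 + 49/4) + 51/2)² = (45/4 + 51/2)² = (147/4)² = 21609/16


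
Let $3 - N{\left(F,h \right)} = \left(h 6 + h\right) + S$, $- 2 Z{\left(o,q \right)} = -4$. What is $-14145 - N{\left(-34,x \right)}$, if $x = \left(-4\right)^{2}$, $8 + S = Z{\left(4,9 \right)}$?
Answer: $-14042$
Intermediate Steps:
$Z{\left(o,q \right)} = 2$ ($Z{\left(o,q \right)} = \left(- \frac{1}{2}\right) \left(-4\right) = 2$)
$S = -6$ ($S = -8 + 2 = -6$)
$x = 16$
$N{\left(F,h \right)} = 9 - 7 h$ ($N{\left(F,h \right)} = 3 - \left(\left(h 6 + h\right) - 6\right) = 3 - \left(\left(6 h + h\right) - 6\right) = 3 - \left(7 h - 6\right) = 3 - \left(-6 + 7 h\right) = 9 - 7 h$)
$-14145 - N{\left(-34,x \right)} = -14145 - \left(9 - 112\right) = -14145 - -103 = -14145 + 103 = -14042$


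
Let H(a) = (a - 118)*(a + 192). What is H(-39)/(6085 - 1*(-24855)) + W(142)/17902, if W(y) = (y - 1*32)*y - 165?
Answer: 1416287/16290820 ≈ 0.086938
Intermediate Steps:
W(y) = -165 + y*(-32 + y) (W(y) = (y - 32)*y - 165 = (-32 + y)*y - 165 = y*(-32 + y) - 165 = -165 + y*(-32 + y))
H(a) = (-118 + a)*(192 + a)
H(-39)/(6085 - 1*(-24855)) + W(142)/17902 = (-22656 + (-39)**2 + 74*(-39))/(6085 - 1*(-24855)) + (-165 + 142**2 - 32*142)/17902 = (-22656 + 1521 - 2886)/(6085 + 24855) + (-165 + 20164 - 4544)*(1/17902) = -24021/30940 + 15455*(1/17902) = -24021*1/30940 + 15455/17902 = -1413/1820 + 15455/17902 = 1416287/16290820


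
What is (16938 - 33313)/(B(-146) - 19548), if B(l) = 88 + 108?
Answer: 16375/19352 ≈ 0.84617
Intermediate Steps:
B(l) = 196
(16938 - 33313)/(B(-146) - 19548) = (16938 - 33313)/(196 - 19548) = -16375/(-19352) = -16375*(-1/19352) = 16375/19352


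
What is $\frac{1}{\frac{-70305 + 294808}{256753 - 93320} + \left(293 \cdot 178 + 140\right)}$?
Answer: $\frac{163433}{8546789805} \approx 1.9122 \cdot 10^{-5}$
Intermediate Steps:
$\frac{1}{\frac{-70305 + 294808}{256753 - 93320} + \left(293 \cdot 178 + 140\right)} = \frac{1}{\frac{224503}{163433} + \left(52154 + 140\right)} = \frac{1}{224503 \cdot \frac{1}{163433} + 52294} = \frac{1}{\frac{224503}{163433} + 52294} = \frac{1}{\frac{8546789805}{163433}} = \frac{163433}{8546789805}$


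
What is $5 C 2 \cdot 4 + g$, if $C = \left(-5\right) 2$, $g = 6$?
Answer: $-394$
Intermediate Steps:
$C = -10$
$5 C 2 \cdot 4 + g = 5 \left(-10\right) 2 \cdot 4 + 6 = \left(-50\right) 2 \cdot 4 + 6 = \left(-100\right) 4 + 6 = -400 + 6 = -394$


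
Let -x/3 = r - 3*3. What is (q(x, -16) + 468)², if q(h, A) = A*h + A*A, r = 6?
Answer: 336400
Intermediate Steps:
x = 9 (x = -3*(6 - 3*3) = -3*(6 - 9) = -3*(-3) = 9)
q(h, A) = A² + A*h (q(h, A) = A*h + A² = A² + A*h)
(q(x, -16) + 468)² = (-16*(-16 + 9) + 468)² = (-16*(-7) + 468)² = (112 + 468)² = 580² = 336400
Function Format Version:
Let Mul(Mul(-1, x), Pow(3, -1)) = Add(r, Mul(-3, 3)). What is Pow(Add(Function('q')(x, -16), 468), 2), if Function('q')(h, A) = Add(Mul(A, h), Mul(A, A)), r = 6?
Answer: 336400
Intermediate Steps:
x = 9 (x = Mul(-3, Add(6, Mul(-3, 3))) = Mul(-3, Add(6, -9)) = Mul(-3, -3) = 9)
Function('q')(h, A) = Add(Pow(A, 2), Mul(A, h)) (Function('q')(h, A) = Add(Mul(A, h), Pow(A, 2)) = Add(Pow(A, 2), Mul(A, h)))
Pow(Add(Function('q')(x, -16), 468), 2) = Pow(Add(Mul(-16, Add(-16, 9)), 468), 2) = Pow(Add(Mul(-16, -7), 468), 2) = Pow(Add(112, 468), 2) = Pow(580, 2) = 336400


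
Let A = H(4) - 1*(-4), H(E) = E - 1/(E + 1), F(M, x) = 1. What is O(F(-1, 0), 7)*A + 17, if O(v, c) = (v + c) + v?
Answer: 436/5 ≈ 87.200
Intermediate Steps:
H(E) = E - 1/(1 + E)
O(v, c) = c + 2*v (O(v, c) = (c + v) + v = c + 2*v)
A = 39/5 (A = (-1 + 4 + 4²)/(1 + 4) - 1*(-4) = (-1 + 4 + 16)/5 + 4 = (⅕)*19 + 4 = 19/5 + 4 = 39/5 ≈ 7.8000)
O(F(-1, 0), 7)*A + 17 = (7 + 2*1)*(39/5) + 17 = (7 + 2)*(39/5) + 17 = 9*(39/5) + 17 = 351/5 + 17 = 436/5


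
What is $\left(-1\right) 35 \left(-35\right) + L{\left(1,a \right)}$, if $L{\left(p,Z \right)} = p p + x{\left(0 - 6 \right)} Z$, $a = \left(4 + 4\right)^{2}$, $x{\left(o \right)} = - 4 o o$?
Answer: $-7990$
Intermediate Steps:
$x{\left(o \right)} = - 4 o^{2}$
$a = 64$ ($a = 8^{2} = 64$)
$L{\left(p,Z \right)} = p^{2} - 144 Z$ ($L{\left(p,Z \right)} = p p + - 4 \left(0 - 6\right)^{2} Z = p^{2} + - 4 \left(0 - 6\right)^{2} Z = p^{2} + - 4 \left(-6\right)^{2} Z = p^{2} + \left(-4\right) 36 Z = p^{2} - 144 Z$)
$\left(-1\right) 35 \left(-35\right) + L{\left(1,a \right)} = \left(-1\right) 35 \left(-35\right) + \left(1^{2} - 9216\right) = \left(-35\right) \left(-35\right) + \left(1 - 9216\right) = 1225 - 9215 = -7990$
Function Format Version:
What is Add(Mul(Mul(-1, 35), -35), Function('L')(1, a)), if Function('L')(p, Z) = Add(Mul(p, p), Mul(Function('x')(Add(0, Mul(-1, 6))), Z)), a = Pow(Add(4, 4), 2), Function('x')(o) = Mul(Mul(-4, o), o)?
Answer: -7990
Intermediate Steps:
Function('x')(o) = Mul(-4, Pow(o, 2))
a = 64 (a = Pow(8, 2) = 64)
Function('L')(p, Z) = Add(Pow(p, 2), Mul(-144, Z)) (Function('L')(p, Z) = Add(Mul(p, p), Mul(Mul(-4, Pow(Add(0, Mul(-1, 6)), 2)), Z)) = Add(Pow(p, 2), Mul(Mul(-4, Pow(Add(0, -6), 2)), Z)) = Add(Pow(p, 2), Mul(Mul(-4, Pow(-6, 2)), Z)) = Add(Pow(p, 2), Mul(Mul(-4, 36), Z)) = Add(Pow(p, 2), Mul(-144, Z)))
Add(Mul(Mul(-1, 35), -35), Function('L')(1, a)) = Add(Mul(Mul(-1, 35), -35), Add(Pow(1, 2), Mul(-144, 64))) = Add(Mul(-35, -35), Add(1, -9216)) = Add(1225, -9215) = -7990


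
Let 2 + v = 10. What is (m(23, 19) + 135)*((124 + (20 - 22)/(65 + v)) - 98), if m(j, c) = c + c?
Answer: 328008/73 ≈ 4493.3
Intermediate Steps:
m(j, c) = 2*c
v = 8 (v = -2 + 10 = 8)
(m(23, 19) + 135)*((124 + (20 - 22)/(65 + v)) - 98) = (2*19 + 135)*((124 + (20 - 22)/(65 + 8)) - 98) = (38 + 135)*((124 - 2/73) - 98) = 173*((124 - 2*1/73) - 98) = 173*((124 - 2/73) - 98) = 173*(9050/73 - 98) = 173*(1896/73) = 328008/73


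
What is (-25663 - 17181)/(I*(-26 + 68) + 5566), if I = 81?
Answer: -10711/2242 ≈ -4.7774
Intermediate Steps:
(-25663 - 17181)/(I*(-26 + 68) + 5566) = (-25663 - 17181)/(81*(-26 + 68) + 5566) = -42844/(81*42 + 5566) = -42844/(3402 + 5566) = -42844/8968 = -42844*1/8968 = -10711/2242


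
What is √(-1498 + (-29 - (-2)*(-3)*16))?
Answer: I*√1623 ≈ 40.286*I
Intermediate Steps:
√(-1498 + (-29 - (-2)*(-3)*16)) = √(-1498 + (-29 - 1*6*16)) = √(-1498 + (-29 - 6*16)) = √(-1498 + (-29 - 96)) = √(-1498 - 125) = √(-1623) = I*√1623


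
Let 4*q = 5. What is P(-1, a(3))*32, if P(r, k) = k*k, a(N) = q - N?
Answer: 98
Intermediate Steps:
q = 5/4 (q = (¼)*5 = 5/4 ≈ 1.2500)
a(N) = 5/4 - N
P(r, k) = k²
P(-1, a(3))*32 = (5/4 - 1*3)²*32 = (5/4 - 3)²*32 = (-7/4)²*32 = (49/16)*32 = 98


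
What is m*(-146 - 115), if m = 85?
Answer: -22185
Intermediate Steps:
m*(-146 - 115) = 85*(-146 - 115) = 85*(-261) = -22185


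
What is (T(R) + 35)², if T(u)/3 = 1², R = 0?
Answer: 1444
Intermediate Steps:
T(u) = 3 (T(u) = 3*1² = 3*1 = 3)
(T(R) + 35)² = (3 + 35)² = 38² = 1444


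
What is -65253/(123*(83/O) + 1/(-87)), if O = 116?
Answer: -22708044/30623 ≈ -741.54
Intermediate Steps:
-65253/(123*(83/O) + 1/(-87)) = -65253/(123*(83/116) + 1/(-87)) = -65253/(123*(83*(1/116)) - 1/87) = -65253/(123*(83/116) - 1/87) = -65253/(10209/116 - 1/87) = -65253/30623/348 = -65253*348/30623 = -22708044/30623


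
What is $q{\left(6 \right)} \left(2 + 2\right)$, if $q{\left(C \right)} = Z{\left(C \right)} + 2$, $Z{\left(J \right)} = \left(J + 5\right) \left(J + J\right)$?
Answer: $536$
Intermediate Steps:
$Z{\left(J \right)} = 2 J \left(5 + J\right)$ ($Z{\left(J \right)} = \left(5 + J\right) 2 J = 2 J \left(5 + J\right)$)
$q{\left(C \right)} = 2 + 2 C \left(5 + C\right)$ ($q{\left(C \right)} = 2 C \left(5 + C\right) + 2 = 2 + 2 C \left(5 + C\right)$)
$q{\left(6 \right)} \left(2 + 2\right) = \left(2 + 2 \cdot 6 \left(5 + 6\right)\right) \left(2 + 2\right) = \left(2 + 2 \cdot 6 \cdot 11\right) 4 = \left(2 + 132\right) 4 = 134 \cdot 4 = 536$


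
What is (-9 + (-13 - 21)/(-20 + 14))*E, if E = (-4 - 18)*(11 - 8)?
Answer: 220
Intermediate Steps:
E = -66 (E = -22*3 = -66)
(-9 + (-13 - 21)/(-20 + 14))*E = (-9 + (-13 - 21)/(-20 + 14))*(-66) = (-9 - 34/(-6))*(-66) = (-9 - 34*(-⅙))*(-66) = (-9 + 17/3)*(-66) = -10/3*(-66) = 220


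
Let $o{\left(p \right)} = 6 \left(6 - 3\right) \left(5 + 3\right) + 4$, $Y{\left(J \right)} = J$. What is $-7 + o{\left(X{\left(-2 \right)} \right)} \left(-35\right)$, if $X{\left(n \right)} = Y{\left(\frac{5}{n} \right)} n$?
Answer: $-5187$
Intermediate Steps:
$X{\left(n \right)} = 5$ ($X{\left(n \right)} = \frac{5}{n} n = 5$)
$o{\left(p \right)} = 148$ ($o{\left(p \right)} = 6 \cdot 3 \cdot 8 + 4 = 6 \cdot 24 + 4 = 144 + 4 = 148$)
$-7 + o{\left(X{\left(-2 \right)} \right)} \left(-35\right) = -7 + 148 \left(-35\right) = -7 - 5180 = -5187$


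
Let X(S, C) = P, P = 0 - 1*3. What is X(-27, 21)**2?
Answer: 9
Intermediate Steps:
P = -3 (P = 0 - 3 = -3)
X(S, C) = -3
X(-27, 21)**2 = (-3)**2 = 9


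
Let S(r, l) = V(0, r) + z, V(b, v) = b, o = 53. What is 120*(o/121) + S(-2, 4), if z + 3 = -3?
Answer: 5634/121 ≈ 46.562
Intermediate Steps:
z = -6 (z = -3 - 3 = -6)
S(r, l) = -6 (S(r, l) = 0 - 6 = -6)
120*(o/121) + S(-2, 4) = 120*(53/121) - 6 = 6360/121 - 6 = 5634/121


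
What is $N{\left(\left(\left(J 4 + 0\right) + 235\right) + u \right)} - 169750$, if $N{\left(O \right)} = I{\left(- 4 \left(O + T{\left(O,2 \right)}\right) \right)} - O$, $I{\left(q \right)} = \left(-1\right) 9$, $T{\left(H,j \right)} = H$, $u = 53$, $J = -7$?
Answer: $-170019$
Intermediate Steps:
$I{\left(q \right)} = -9$
$N{\left(O \right)} = -9 - O$
$N{\left(\left(\left(J 4 + 0\right) + 235\right) + u \right)} - 169750 = \left(-9 - \left(\left(\left(\left(-7\right) 4 + 0\right) + 235\right) + 53\right)\right) - 169750 = \left(-9 - \left(\left(\left(-28 + 0\right) + 235\right) + 53\right)\right) - 169750 = \left(-9 - \left(\left(-28 + 235\right) + 53\right)\right) - 169750 = \left(-9 - \left(207 + 53\right)\right) - 169750 = \left(-9 - 260\right) - 169750 = -269 - 169750 = -170019$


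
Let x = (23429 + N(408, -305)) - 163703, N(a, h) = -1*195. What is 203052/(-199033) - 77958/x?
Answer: -4335432258/9319322159 ≈ -0.46521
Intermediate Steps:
N(a, h) = -195
x = -140469 (x = (23429 - 195) - 163703 = 23234 - 163703 = -140469)
203052/(-199033) - 77958/x = 203052/(-199033) - 77958/(-140469) = 203052*(-1/199033) - 77958*(-1/140469) = -203052/199033 + 25986/46823 = -4335432258/9319322159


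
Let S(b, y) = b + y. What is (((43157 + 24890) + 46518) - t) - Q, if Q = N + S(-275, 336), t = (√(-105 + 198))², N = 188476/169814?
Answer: 9714200539/84907 ≈ 1.1441e+5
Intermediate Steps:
N = 94238/84907 (N = 188476*(1/169814) = 94238/84907 ≈ 1.1099)
t = 93 (t = (√93)² = 93)
Q = 5273565/84907 (Q = 94238/84907 + (-275 + 336) = 94238/84907 + 61 = 5273565/84907 ≈ 62.110)
(((43157 + 24890) + 46518) - t) - Q = (((43157 + 24890) + 46518) - 1*93) - 1*5273565/84907 = ((68047 + 46518) - 93) - 5273565/84907 = (114565 - 93) - 5273565/84907 = 114472 - 5273565/84907 = 9714200539/84907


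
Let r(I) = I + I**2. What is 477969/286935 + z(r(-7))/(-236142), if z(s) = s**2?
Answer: 2080785227/1254766755 ≈ 1.6583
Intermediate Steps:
477969/286935 + z(r(-7))/(-236142) = 477969/286935 + (-7*(1 - 7))**2/(-236142) = 477969*(1/286935) + (-7*(-6))**2*(-1/236142) = 159323/95645 + 42**2*(-1/236142) = 159323/95645 + 1764*(-1/236142) = 159323/95645 - 98/13119 = 2080785227/1254766755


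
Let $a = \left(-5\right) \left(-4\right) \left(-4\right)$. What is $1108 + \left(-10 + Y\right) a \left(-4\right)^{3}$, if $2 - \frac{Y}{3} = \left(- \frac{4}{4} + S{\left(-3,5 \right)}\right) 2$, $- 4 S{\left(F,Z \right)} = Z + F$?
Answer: $26708$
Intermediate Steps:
$a = -80$ ($a = 20 \left(-4\right) = -80$)
$S{\left(F,Z \right)} = - \frac{F}{4} - \frac{Z}{4}$ ($S{\left(F,Z \right)} = - \frac{Z + F}{4} = - \frac{F + Z}{4} = - \frac{F}{4} - \frac{Z}{4}$)
$Y = 15$ ($Y = 6 - 3 \left(- \frac{4}{4} - \frac{1}{2}\right) 2 = 6 - 3 \left(\left(-4\right) \frac{1}{4} + \left(\frac{3}{4} - \frac{5}{4}\right)\right) 2 = 6 - 3 \left(-1 - \frac{1}{2}\right) 2 = 6 - 3 \left(\left(- \frac{3}{2}\right) 2\right) = 6 - -9 = 6 + 9 = 15$)
$1108 + \left(-10 + Y\right) a \left(-4\right)^{3} = 1108 + \left(-10 + 15\right) \left(- 80 \left(-4\right)^{3}\right) = 1108 + 5 \left(\left(-80\right) \left(-64\right)\right) = 1108 + 5 \cdot 5120 = 1108 + 25600 = 26708$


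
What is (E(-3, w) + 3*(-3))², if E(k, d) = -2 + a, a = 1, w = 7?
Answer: 100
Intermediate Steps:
E(k, d) = -1 (E(k, d) = -2 + 1 = -1)
(E(-3, w) + 3*(-3))² = (-1 + 3*(-3))² = (-1 - 9)² = (-10)² = 100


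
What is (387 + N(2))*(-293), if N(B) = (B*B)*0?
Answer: -113391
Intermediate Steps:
N(B) = 0 (N(B) = B²*0 = 0)
(387 + N(2))*(-293) = (387 + 0)*(-293) = 387*(-293) = -113391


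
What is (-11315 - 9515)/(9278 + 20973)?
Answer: -20830/30251 ≈ -0.68857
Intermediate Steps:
(-11315 - 9515)/(9278 + 20973) = -20830/30251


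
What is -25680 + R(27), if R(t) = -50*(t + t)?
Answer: -28380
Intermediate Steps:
R(t) = -100*t
-25680 + R(27) = -25680 - 100*27 = -25680 - 2700 = -28380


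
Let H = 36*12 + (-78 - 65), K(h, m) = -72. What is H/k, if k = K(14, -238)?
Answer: -289/72 ≈ -4.0139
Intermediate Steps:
k = -72
H = 289 (H = 432 - 143 = 289)
H/k = 289/(-72) = 289*(-1/72) = -289/72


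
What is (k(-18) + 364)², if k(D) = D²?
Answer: 473344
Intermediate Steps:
(k(-18) + 364)² = ((-18)² + 364)² = (324 + 364)² = 688² = 473344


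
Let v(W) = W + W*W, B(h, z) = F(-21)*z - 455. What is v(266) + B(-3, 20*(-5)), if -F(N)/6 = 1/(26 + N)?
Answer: 70687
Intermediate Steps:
F(N) = -6/(26 + N)
B(h, z) = -455 - 6*z/5 (B(h, z) = (-6/(26 - 21))*z - 455 = (-6/5)*z - 455 = (-6*1/5)*z - 455 = -6*z/5 - 455 = -455 - 6*z/5)
v(W) = W + W**2
v(266) + B(-3, 20*(-5)) = 266*(1 + 266) + (-455 - 24*(-5)) = 266*267 + (-455 - 6/5*(-100)) = 71022 + (-455 + 120) = 71022 - 335 = 70687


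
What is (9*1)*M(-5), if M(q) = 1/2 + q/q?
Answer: 27/2 ≈ 13.500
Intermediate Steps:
M(q) = 3/2 (M(q) = 1*(1/2) + 1 = 1/2 + 1 = 3/2)
(9*1)*M(-5) = (9*1)*(3/2) = 9*(3/2) = 27/2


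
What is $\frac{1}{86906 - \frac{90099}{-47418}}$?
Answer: $\frac{15806}{1373666269} \approx 1.1506 \cdot 10^{-5}$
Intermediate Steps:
$\frac{1}{86906 - \frac{90099}{-47418}} = \frac{1}{86906 - - \frac{30033}{15806}} = \frac{1}{86906 + \frac{30033}{15806}} = \frac{1}{\frac{1373666269}{15806}} = \frac{15806}{1373666269}$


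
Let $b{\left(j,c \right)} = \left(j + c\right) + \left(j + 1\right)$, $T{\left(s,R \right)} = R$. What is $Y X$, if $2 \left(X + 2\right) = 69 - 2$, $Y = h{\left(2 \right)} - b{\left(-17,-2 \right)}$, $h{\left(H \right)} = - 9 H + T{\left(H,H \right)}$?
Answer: $\frac{1197}{2} \approx 598.5$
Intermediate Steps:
$b{\left(j,c \right)} = 1 + c + 2 j$ ($b{\left(j,c \right)} = \left(c + j\right) + \left(1 + j\right) = 1 + c + 2 j$)
$h{\left(H \right)} = - 8 H$ ($h{\left(H \right)} = - 9 H + H = - 8 H$)
$Y = 19$ ($Y = \left(-8\right) 2 - \left(1 - 2 + 2 \left(-17\right)\right) = -16 - \left(1 - 2 - 34\right) = -16 - -35 = -16 + 35 = 19$)
$X = \frac{63}{2}$ ($X = -2 + \frac{69 - 2}{2} = -2 + \frac{1}{2} \cdot 67 = -2 + \frac{67}{2} = \frac{63}{2} \approx 31.5$)
$Y X = 19 \cdot \frac{63}{2} = \frac{1197}{2}$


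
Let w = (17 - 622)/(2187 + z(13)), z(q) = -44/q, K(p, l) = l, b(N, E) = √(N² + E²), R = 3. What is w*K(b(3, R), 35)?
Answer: -275275/28387 ≈ -9.6972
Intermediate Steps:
b(N, E) = √(E² + N²)
w = -7865/28387 (w = (17 - 622)/(2187 - 44/13) = -605/(2187 - 44*1/13) = -605/(2187 - 44/13) = -605/28387/13 = -605*13/28387 = -7865/28387 ≈ -0.27706)
w*K(b(3, R), 35) = -7865/28387*35 = -275275/28387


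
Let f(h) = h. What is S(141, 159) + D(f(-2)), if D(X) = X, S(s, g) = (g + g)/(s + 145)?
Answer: -127/143 ≈ -0.88811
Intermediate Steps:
S(s, g) = 2*g/(145 + s) (S(s, g) = (2*g)/(145 + s) = 2*g/(145 + s))
S(141, 159) + D(f(-2)) = 2*159/(145 + 141) - 2 = 2*159/286 - 2 = 2*159*(1/286) - 2 = 159/143 - 2 = -127/143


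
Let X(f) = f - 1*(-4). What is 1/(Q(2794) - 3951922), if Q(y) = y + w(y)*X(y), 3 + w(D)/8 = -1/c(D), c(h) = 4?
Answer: -1/4021876 ≈ -2.4864e-7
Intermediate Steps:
X(f) = 4 + f (X(f) = f + 4 = 4 + f)
w(D) = -26 (w(D) = -24 + 8*(-1/4) = -24 - 2 = -26)
Q(y) = -104 - 25*y (Q(y) = y - 26*(4 + y) = y + (-104 - 26*y) = -104 - 25*y)
1/(Q(2794) - 3951922) = 1/((-104 - 25*2794) - 3951922) = 1/((-104 - 69850) - 3951922) = 1/(-69954 - 3951922) = 1/(-4021876) = -1/4021876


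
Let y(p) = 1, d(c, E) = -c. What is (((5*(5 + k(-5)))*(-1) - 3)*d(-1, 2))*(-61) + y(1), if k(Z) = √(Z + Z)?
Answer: 1709 + 305*I*√10 ≈ 1709.0 + 964.5*I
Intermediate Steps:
k(Z) = √2*√Z (k(Z) = √(2*Z) = √2*√Z)
(((5*(5 + k(-5)))*(-1) - 3)*d(-1, 2))*(-61) + y(1) = (((5*(5 + √2*√(-5)))*(-1) - 3)*(-1*(-1)))*(-61) + 1 = (((5*(5 + √2*(I*√5)))*(-1) - 3)*1)*(-61) + 1 = (((5*(5 + I*√10))*(-1) - 3)*1)*(-61) + 1 = (((25 + 5*I*√10)*(-1) - 3)*1)*(-61) + 1 = (((-25 - 5*I*√10) - 3)*1)*(-61) + 1 = ((-28 - 5*I*√10)*1)*(-61) + 1 = (-28 - 5*I*√10)*(-61) + 1 = (1708 + 305*I*√10) + 1 = 1709 + 305*I*√10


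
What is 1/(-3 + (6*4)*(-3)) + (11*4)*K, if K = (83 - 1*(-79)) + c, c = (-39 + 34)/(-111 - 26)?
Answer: 73256563/10275 ≈ 7129.6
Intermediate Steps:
c = 5/137 (c = -5/(-137) = -5*(-1/137) = 5/137 ≈ 0.036496)
K = 22199/137 (K = (83 - 1*(-79)) + 5/137 = (83 + 79) + 5/137 = 162 + 5/137 = 22199/137 ≈ 162.04)
1/(-3 + (6*4)*(-3)) + (11*4)*K = 1/(-3 + (6*4)*(-3)) + (11*4)*(22199/137) = 1/(-3 + 24*(-3)) + 44*(22199/137) = 1/(-3 - 72) + 976756/137 = 1/(-75) + 976756/137 = -1/75 + 976756/137 = 73256563/10275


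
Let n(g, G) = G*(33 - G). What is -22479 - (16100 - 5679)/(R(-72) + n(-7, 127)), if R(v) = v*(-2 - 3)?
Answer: -260251441/11578 ≈ -22478.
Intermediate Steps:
R(v) = -5*v (R(v) = v*(-5) = -5*v)
-22479 - (16100 - 5679)/(R(-72) + n(-7, 127)) = -22479 - (16100 - 5679)/(-5*(-72) + 127*(33 - 1*127)) = -22479 - 10421/(360 + 127*(33 - 127)) = -22479 - 10421/(360 + 127*(-94)) = -22479 - 10421/(360 - 11938) = -22479 - 10421/(-11578) = -22479 - 10421*(-1)/11578 = -22479 - 1*(-10421/11578) = -22479 + 10421/11578 = -260251441/11578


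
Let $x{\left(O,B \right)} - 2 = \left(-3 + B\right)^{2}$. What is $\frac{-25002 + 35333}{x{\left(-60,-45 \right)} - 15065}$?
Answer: $- \frac{10331}{12759} \approx -0.8097$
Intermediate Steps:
$x{\left(O,B \right)} = 2 + \left(-3 + B\right)^{2}$
$\frac{-25002 + 35333}{x{\left(-60,-45 \right)} - 15065} = \frac{-25002 + 35333}{\left(2 + \left(-3 - 45\right)^{2}\right) - 15065} = \frac{10331}{\left(2 + \left(-48\right)^{2}\right) - 15065} = \frac{10331}{\left(2 + 2304\right) - 15065} = \frac{10331}{2306 - 15065} = \frac{10331}{-12759} = 10331 \left(- \frac{1}{12759}\right) = - \frac{10331}{12759}$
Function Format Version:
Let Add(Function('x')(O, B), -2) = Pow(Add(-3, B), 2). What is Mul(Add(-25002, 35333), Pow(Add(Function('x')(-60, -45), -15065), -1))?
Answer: Rational(-10331, 12759) ≈ -0.80970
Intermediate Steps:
Function('x')(O, B) = Add(2, Pow(Add(-3, B), 2))
Mul(Add(-25002, 35333), Pow(Add(Function('x')(-60, -45), -15065), -1)) = Mul(Add(-25002, 35333), Pow(Add(Add(2, Pow(Add(-3, -45), 2)), -15065), -1)) = Mul(10331, Pow(Add(Add(2, Pow(-48, 2)), -15065), -1)) = Mul(10331, Pow(Add(Add(2, 2304), -15065), -1)) = Mul(10331, Pow(Add(2306, -15065), -1)) = Mul(10331, Pow(-12759, -1)) = Mul(10331, Rational(-1, 12759)) = Rational(-10331, 12759)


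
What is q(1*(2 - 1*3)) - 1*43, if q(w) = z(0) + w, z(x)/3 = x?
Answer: -44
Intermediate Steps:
z(x) = 3*x
q(w) = w (q(w) = 3*0 + w = 0 + w = w)
q(1*(2 - 1*3)) - 1*43 = 1*(2 - 1*3) - 1*43 = 1*(2 - 3) - 43 = 1*(-1) - 43 = -1 - 43 = -44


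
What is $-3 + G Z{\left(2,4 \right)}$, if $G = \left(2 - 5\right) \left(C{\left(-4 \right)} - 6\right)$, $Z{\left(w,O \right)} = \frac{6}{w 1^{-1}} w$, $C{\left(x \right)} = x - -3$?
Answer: $123$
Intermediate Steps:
$C{\left(x \right)} = 3 + x$ ($C{\left(x \right)} = x + 3 = 3 + x$)
$Z{\left(w,O \right)} = 6$ ($Z{\left(w,O \right)} = \frac{6}{w 1} w = \frac{6}{w} w = 6$)
$G = 21$ ($G = \left(2 - 5\right) \left(\left(3 - 4\right) - 6\right) = - 3 \left(-1 - 6\right) = \left(-3\right) \left(-7\right) = 21$)
$-3 + G Z{\left(2,4 \right)} = -3 + 21 \cdot 6 = -3 + 126 = 123$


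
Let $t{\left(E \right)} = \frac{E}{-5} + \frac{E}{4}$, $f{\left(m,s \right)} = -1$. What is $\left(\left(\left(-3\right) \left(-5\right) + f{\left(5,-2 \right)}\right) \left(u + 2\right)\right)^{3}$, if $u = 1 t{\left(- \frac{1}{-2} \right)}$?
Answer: $\frac{182284263}{8000} \approx 22786.0$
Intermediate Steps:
$t{\left(E \right)} = \frac{E}{20}$ ($t{\left(E \right)} = E \left(- \frac{1}{5}\right) + E \frac{1}{4} = - \frac{E}{5} + \frac{E}{4} = \frac{E}{20}$)
$u = \frac{1}{40}$ ($u = 1 \frac{\left(-1\right) \frac{1}{-2}}{20} = 1 \frac{\left(-1\right) \left(- \frac{1}{2}\right)}{20} = 1 \cdot \frac{1}{20} \cdot \frac{1}{2} = 1 \cdot \frac{1}{40} = \frac{1}{40} \approx 0.025$)
$\left(\left(\left(-3\right) \left(-5\right) + f{\left(5,-2 \right)}\right) \left(u + 2\right)\right)^{3} = \left(\left(\left(-3\right) \left(-5\right) - 1\right) \left(\frac{1}{40} + 2\right)\right)^{3} = \left(\left(15 - 1\right) \frac{81}{40}\right)^{3} = \left(14 \cdot \frac{81}{40}\right)^{3} = \left(\frac{567}{20}\right)^{3} = \frac{182284263}{8000}$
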